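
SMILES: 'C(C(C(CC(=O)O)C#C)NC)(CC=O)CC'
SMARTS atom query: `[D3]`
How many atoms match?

4

Check the 16 heavy atoms by environment: 5× C (D2) → no; 4× C (D3) → match; 3× C (D1) → no; 3× O (D1) → no; 1× N (D2) → no.
That gives 4 matching atoms.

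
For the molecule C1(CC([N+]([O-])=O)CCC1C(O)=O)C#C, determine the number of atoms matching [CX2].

2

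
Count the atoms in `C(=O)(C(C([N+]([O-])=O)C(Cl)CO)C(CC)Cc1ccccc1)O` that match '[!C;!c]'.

The query [!C;!c] means: neither aliphatic nor aromatic carbon — same as [!#6].
Check the 22 heavy atoms by environment: 9× C → no; 1× N (charge +1) → match; 1× O (charge -1) → match; 4× O → match; 1× Cl → match; 6× c (aromatic) → no.
Summing the matching environments: 1 + 1 + 4 + 1 = 7 matching atoms.

7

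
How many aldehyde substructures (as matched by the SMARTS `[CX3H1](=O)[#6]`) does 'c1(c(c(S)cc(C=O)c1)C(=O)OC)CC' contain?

1

[CX3H1](=O)[#6] is the SMARTS for an aldehyde: an sp2 carbon with one H, double-bonded to O and single-bonded to carbon.
Exactly one fragment in the molecule meets all constraints, giving 1 match.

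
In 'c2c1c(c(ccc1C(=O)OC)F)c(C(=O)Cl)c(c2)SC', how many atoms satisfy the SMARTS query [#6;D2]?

4

The query [#6;D2] means: any carbon bonded to exactly two heavy atoms.
Check the 20 heavy atoms by environment: 6× c (aromatic, D3) → no; 4× c (aromatic, D2) → match; 2× C (D3) → no; 2× O (D1) → no; 1× Cl (D1) → no; 1× O (D2) → no; 2× C (D1) → no; 1× S (D2) → no; 1× F (D1) → no.
That gives 4 matching atoms.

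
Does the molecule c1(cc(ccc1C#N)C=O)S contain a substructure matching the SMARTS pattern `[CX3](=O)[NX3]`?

No

The pattern [CX3](=O)[NX3] describes a carbonyl carbon bonded to a trivalent nitrogen — an amide.
The closest candidate here is a nitrile (-C#N), but the nitrile N is NX1 (triple-bonded), not NX3. No other fragment satisfies the full query, so there is no match.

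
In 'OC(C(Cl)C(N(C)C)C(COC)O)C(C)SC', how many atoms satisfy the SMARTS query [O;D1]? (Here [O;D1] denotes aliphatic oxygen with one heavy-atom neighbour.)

Check the 17 heavy atoms by environment: 5× C (D1) → no; 5× C (D3) → no; 1× C (D2) → no; 1× N (D3) → no; 1× S (D2) → no; 1× O (D2) → no; 1× Cl (D1) → no; 2× O (D1) → match.
That gives 2 matching atoms.

2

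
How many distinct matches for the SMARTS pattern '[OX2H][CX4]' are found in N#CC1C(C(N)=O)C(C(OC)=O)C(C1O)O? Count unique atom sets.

2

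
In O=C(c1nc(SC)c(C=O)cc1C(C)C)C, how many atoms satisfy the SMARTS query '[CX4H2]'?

0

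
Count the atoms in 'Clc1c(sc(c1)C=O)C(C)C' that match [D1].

4

Check the 11 heavy atoms by environment: 1× s (aromatic, D2) → no; 3× c (aromatic, D3) → no; 1× c (aromatic, D2) → no; 1× Cl (D1) → match; 1× C (D2) → no; 1× O (D1) → match; 1× C (D3) → no; 2× C (D1) → match.
Summing the matching environments: 1 + 1 + 2 = 4 matching atoms.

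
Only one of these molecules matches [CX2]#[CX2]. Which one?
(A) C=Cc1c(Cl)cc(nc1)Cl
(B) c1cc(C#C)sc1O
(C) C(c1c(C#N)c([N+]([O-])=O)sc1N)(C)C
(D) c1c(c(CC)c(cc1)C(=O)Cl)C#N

B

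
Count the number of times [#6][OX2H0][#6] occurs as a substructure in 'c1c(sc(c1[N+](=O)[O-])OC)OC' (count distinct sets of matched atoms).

[#6][OX2H0][#6] is the SMARTS for an ether: an aliphatic oxygen bridging two carbons with no H on the oxygen.
The molecule carries 2 separate instances of a methoxy ether (-OCH3) meeting every constraint; each maps to a distinct set of atoms, giving 2 matches.

2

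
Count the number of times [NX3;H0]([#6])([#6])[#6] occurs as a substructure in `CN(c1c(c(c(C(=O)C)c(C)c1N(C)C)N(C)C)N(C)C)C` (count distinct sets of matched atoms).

4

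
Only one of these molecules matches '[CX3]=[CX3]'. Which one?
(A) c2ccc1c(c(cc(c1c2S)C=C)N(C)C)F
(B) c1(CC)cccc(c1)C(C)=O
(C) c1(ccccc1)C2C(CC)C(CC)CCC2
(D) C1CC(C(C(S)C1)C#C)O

[CX3]=[CX3] describes a non-aromatic C=C double bond between two sp2 carbons (an alkene).
(A) contains a vinyl group (-CH=CH2), which satisfies every atom and bond constraint.
(B) has an ethyl group (-CH2CH3) but its C-C bond is a single bond between CX4 carbons, not CX3=CX3.
(C) has an ethyl group (-CH2CH3) but its C-C bond is a single bond between CX4 carbons, not CX3=CX3.
(D) has an ethynyl group (-C#CH) but the C-C bond is a triple bond, not a double bond.
So the answer is (A).

A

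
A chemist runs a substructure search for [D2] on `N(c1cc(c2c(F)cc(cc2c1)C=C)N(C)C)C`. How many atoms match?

6

Check the 18 heavy atoms by environment: 6× c (aromatic, D3) → no; 4× c (aromatic, D2) → match; 1× N (D3) → no; 4× C (D1) → no; 1× C (D2) → match; 1× N (D2) → match; 1× F (D1) → no.
Summing the matching environments: 4 + 1 + 1 = 6 matching atoms.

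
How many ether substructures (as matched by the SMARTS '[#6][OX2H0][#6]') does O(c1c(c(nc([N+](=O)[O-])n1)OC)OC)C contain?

[#6][OX2H0][#6] is the SMARTS for an ether: an aliphatic oxygen bridging two carbons with no H on the oxygen.
The molecule carries 3 separate instances of a methoxy ether (-OCH3) meeting every constraint; each maps to a distinct set of atoms, giving 3 matches.

3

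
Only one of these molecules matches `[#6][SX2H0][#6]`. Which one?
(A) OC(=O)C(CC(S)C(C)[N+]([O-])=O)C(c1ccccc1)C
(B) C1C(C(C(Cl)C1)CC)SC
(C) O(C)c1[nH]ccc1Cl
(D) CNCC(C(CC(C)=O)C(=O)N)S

B

[#6][SX2H0][#6] describes an aliphatic sulfur bridging two carbons with no H on the sulfur (a thioether).
(A) has a thiol (-SH) but the sulfur has H1, not H0 bridging two carbons.
(B) contains a methylthio ether (-SCH3), which satisfies every atom and bond constraint.
(C) has a methoxy ether (-OCH3) but the bridging atom is O, not S.
(D) has a thiol (-SH) but the sulfur has H1, not H0 bridging two carbons.
So the answer is (B).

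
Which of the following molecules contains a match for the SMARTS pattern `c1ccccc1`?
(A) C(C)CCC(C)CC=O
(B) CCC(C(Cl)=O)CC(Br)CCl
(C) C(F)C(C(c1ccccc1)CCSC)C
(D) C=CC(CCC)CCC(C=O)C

C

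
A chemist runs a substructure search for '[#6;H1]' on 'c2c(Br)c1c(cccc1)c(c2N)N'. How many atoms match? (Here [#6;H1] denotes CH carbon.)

5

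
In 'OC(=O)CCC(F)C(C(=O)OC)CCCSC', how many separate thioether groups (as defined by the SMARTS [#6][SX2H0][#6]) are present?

[#6][SX2H0][#6] is the SMARTS for a thioether: an aliphatic sulfur bridging two carbons with no H on the sulfur.
Exactly one fragment in the molecule meets all constraints, giving 1 match.

1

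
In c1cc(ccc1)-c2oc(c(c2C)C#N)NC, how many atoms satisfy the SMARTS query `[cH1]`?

5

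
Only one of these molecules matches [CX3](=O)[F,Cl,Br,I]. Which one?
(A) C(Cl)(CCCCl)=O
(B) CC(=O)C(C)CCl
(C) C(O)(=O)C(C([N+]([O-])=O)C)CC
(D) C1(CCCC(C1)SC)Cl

A

[CX3](=O)[F,Cl,Br,I] describes a carbonyl carbon bonded to a halogen (an acyl halide).
(A) contains an acyl chloride (-C(=O)Cl), which satisfies every atom and bond constraint.
(B) has a chloro substituent but the Cl is not on a carbonyl carbon.
(C) has a carboxylic acid group (-C(=O)OH) but the carbonyl is bonded to -OH, not to a halogen.
(D) has a chloro substituent but the Cl is not on a carbonyl carbon.
So the answer is (A).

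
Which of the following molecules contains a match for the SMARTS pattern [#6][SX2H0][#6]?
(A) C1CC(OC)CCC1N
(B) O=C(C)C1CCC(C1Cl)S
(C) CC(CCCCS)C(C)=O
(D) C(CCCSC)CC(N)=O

[#6][SX2H0][#6] describes an aliphatic sulfur bridging two carbons with no H on the sulfur (a thioether).
(A) has a methoxy ether (-OCH3) but the bridging atom is O, not S.
(B) has a thiol (-SH) but the sulfur has H1, not H0 bridging two carbons.
(C) has a thiol (-SH) but the sulfur has H1, not H0 bridging two carbons.
(D) contains a methylthio ether (-SCH3), which satisfies every atom and bond constraint.
So the answer is (D).

D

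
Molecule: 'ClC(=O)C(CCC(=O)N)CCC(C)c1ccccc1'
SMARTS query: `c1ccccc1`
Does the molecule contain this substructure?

Yes

The pattern c1ccccc1 describes six aromatic carbons in a ring — a benzene ring.
The molecule carries a phenyl ring, whose atoms satisfy every constraint of the query, so the pattern matches.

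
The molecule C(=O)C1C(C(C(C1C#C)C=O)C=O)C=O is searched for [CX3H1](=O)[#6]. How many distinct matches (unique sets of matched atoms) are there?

[CX3H1](=O)[#6] is the SMARTS for an aldehyde: an sp2 carbon with one H, double-bonded to O and single-bonded to carbon.
The molecule carries 4 separate instances of an aldehyde (-CHO) meeting every constraint; each maps to a distinct set of atoms, giving 4 matches.

4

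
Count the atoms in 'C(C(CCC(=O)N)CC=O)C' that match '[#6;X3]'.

2

Check the 11 heavy atoms by environment: 6× C (X4) → no; 2× C (X3) → match; 2× O (X1) → no; 1× N (X3) → no.
That gives 2 matching atoms.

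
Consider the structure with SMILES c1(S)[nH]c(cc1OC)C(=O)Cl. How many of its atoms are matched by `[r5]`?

5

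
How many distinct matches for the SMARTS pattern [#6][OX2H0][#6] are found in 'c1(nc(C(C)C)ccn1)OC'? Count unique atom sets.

1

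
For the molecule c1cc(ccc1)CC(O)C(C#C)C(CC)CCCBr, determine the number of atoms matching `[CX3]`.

0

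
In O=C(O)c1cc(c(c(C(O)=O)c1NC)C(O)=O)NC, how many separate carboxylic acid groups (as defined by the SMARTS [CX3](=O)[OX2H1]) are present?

[CX3](=O)[OX2H1] is the SMARTS for a carboxylic acid: an sp2 carbon double-bonded to O and single-bonded to an -OH oxygen.
The molecule carries 3 separate instances of a carboxylic acid group (-C(=O)OH) meeting every constraint; each maps to a distinct set of atoms, giving 3 matches.

3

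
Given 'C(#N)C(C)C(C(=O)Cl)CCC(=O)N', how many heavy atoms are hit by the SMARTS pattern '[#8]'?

The query [#8] means: #8 matches any oxygen atom.
Check the 13 heavy atoms by environment: 8× C → no; 2× O → match; 1× Cl → no; 2× N → no.
That gives 2 matching atoms.

2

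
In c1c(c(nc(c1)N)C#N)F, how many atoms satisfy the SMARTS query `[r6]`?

6

The query [r6] means: r6 matches atoms in a six-membered ring.
Check the 10 heavy atoms by environment: 1× n (aromatic, in 6-ring) → match; 5× c (aromatic, in 6-ring) → match; 1× F (acyclic) → no; 2× N (acyclic) → no; 1× C (acyclic) → no.
Summing the matching environments: 1 + 5 = 6 matching atoms.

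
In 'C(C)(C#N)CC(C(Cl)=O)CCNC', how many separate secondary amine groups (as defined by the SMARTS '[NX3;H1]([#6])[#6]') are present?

1

[NX3;H1]([#6])[#6] is the SMARTS for a secondary amine: a trivalent nitrogen with one H, bonded to two carbons.
Exactly one fragment in the molecule meets all constraints, giving 1 match.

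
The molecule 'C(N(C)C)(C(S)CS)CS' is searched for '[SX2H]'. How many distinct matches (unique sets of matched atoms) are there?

3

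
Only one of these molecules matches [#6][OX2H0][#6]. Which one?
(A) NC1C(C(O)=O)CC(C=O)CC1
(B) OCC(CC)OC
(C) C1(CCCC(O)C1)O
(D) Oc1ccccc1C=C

B

[#6][OX2H0][#6] describes an aliphatic oxygen bridging two carbons with no H on the oxygen (an ether).
(A) has a carboxylic acid group (-C(=O)OH) but the -OH oxygen has H1; the =O is OX1, not OX2.
(B) contains a methoxy ether (-OCH3), which satisfies every atom and bond constraint.
(C) has a hydroxyl group (-OH) but the oxygen has H1, not H0 bridging two carbons.
(D) has a hydroxyl group (-OH) but the oxygen has H1, not H0 bridging two carbons.
So the answer is (B).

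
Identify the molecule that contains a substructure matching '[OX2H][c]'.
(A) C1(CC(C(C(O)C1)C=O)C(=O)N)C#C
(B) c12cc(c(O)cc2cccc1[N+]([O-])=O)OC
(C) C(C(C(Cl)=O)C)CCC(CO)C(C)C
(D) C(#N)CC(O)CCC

B

[OX2H][c] describes a hydroxyl oxygen attached to an aromatic carbon (a phenol).
(A) has a hydroxyl group (-OH) but the -OH is on an aliphatic carbon, not an aromatic c.
(B) contains a hydroxyl group (-OH), which satisfies every atom and bond constraint.
(C) has a hydroxyl group (-OH) but the -OH is on an aliphatic carbon, not an aromatic c.
(D) has a hydroxyl group (-OH) but the -OH is on an aliphatic carbon, not an aromatic c.
So the answer is (B).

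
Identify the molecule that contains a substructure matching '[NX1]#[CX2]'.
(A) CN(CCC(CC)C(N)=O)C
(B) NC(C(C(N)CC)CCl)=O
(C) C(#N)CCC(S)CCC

C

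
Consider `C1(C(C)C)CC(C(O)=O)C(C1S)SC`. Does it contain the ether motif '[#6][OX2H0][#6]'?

No

The pattern [#6][OX2H0][#6] describes an aliphatic oxygen bridging two carbons with no H on the oxygen — an ether.
The closest candidate here is a carboxylic acid group (-C(=O)OH), but the -OH oxygen has H1; the =O is OX1, not OX2. No other fragment satisfies the full query, so there is no match.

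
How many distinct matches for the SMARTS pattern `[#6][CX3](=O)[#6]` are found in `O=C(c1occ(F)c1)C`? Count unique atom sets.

1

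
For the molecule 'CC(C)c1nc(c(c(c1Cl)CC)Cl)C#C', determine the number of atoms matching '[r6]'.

6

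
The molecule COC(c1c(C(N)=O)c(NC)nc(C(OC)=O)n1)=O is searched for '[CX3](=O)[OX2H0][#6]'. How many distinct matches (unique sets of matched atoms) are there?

2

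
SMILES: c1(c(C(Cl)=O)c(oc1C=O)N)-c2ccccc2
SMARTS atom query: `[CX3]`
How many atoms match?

2

The query [CX3] means: C with X3: aliphatic carbon with exactly 3 total connections.
Check the 17 heavy atoms by environment: 1× o (aromatic, X2) → no; 10× c (aromatic, X3) → no; 2× C (X3) → match; 2× O (X1) → no; 1× Cl (X1) → no; 1× N (X3) → no.
That gives 2 matching atoms.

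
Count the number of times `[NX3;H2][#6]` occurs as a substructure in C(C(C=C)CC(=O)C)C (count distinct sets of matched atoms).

[NX3;H2][#6] is the SMARTS for a primary amine: a trivalent nitrogen with two H attached to carbon.
No fragment in the molecule satisfies every constraint, giving 0 matches.

0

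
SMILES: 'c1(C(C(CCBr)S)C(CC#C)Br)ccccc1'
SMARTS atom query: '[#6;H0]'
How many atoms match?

2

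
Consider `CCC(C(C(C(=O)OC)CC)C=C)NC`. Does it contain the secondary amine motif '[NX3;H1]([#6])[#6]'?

Yes

The pattern [NX3;H1]([#6])[#6] describes a trivalent nitrogen with one H, bonded to two carbons — a secondary amine.
The molecule carries an N-methylamino group (-NHCH3), whose atoms satisfy every constraint of the query, so the pattern matches.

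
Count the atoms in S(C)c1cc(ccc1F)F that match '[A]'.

4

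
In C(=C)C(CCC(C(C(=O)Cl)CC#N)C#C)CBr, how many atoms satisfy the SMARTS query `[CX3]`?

3

Check the 17 heavy atoms by environment: 7× C (X4) → no; 3× C (X3) → match; 1× O (X1) → no; 1× Cl (X1) → no; 1× Br (X1) → no; 3× C (X2) → no; 1× N (X1) → no.
That gives 3 matching atoms.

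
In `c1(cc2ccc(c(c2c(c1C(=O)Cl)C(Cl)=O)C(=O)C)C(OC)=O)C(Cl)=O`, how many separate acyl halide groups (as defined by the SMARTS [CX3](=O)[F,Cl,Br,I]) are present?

[CX3](=O)[F,Cl,Br,I] is the SMARTS for an acyl halide: a carbonyl carbon bonded to a halogen.
The molecule carries 3 separate instances of an acyl chloride (-C(=O)Cl) meeting every constraint; each maps to a distinct set of atoms, giving 3 matches.

3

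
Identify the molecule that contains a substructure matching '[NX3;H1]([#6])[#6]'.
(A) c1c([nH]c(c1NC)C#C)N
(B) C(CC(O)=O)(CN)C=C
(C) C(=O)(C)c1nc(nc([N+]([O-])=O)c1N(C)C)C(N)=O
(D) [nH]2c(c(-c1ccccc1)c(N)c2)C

A

[NX3;H1]([#6])[#6] describes a trivalent nitrogen with one H, bonded to two carbons (a secondary amine).
(A) contains an N-methylamino group (-NHCH3), which satisfies every atom and bond constraint.
(B) has a primary amino group (-NH2) but the nitrogen has H2 and only one carbon neighbour.
(C) has a dimethylamino group (-N(CH3)2) but the nitrogen has H0, not H1.
(D) has a primary amino group (-NH2) but the nitrogen has H2 and only one carbon neighbour.
So the answer is (A).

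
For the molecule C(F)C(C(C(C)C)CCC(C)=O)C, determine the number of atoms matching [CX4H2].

3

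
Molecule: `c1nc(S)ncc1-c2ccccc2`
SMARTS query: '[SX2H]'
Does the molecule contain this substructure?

Yes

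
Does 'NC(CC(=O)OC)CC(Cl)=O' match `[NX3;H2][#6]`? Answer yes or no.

Yes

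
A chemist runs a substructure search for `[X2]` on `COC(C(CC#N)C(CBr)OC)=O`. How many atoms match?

3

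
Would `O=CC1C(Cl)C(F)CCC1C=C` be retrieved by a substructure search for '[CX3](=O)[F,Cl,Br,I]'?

No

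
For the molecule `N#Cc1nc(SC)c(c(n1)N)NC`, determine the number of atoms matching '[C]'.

3

Check the 13 heavy atoms by environment: 2× n (aromatic) → no; 4× c (aromatic) → no; 1× S → no; 3× C → match; 3× N → no.
That gives 3 matching atoms.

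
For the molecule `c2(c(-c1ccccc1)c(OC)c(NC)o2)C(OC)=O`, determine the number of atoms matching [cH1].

The query [cH1] means: aromatic carbon bearing exactly one hydrogen.
Check the 19 heavy atoms by environment: 1× o (aromatic, H0) → no; 5× c (aromatic, H0) → no; 3× O (H0) → no; 3× C (H3) → no; 1× C (H0) → no; 5× c (aromatic, H1) → match; 1× N (H1) → no.
That gives 5 matching atoms.

5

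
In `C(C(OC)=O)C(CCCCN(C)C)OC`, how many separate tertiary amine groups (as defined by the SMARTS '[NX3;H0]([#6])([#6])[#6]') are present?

[NX3;H0]([#6])([#6])[#6] is the SMARTS for a tertiary amine: a trivalent nitrogen with no H, bonded to three carbons.
Exactly one fragment in the molecule meets all constraints, giving 1 match.

1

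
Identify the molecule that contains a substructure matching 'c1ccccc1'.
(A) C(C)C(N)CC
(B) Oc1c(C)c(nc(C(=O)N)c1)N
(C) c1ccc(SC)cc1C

C

c1ccccc1 describes six aromatic carbons in a ring (a benzene ring).
(A) has a methyl group (-CH3) but no six-membered all-carbon aromatic ring is present.
(B) has a methyl group (-CH3) but no six-membered all-carbon aromatic ring is present.
(C) contains the required atom environment, so the pattern matches.
So the answer is (C).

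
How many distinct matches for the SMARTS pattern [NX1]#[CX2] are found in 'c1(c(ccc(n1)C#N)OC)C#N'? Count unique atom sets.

2

[NX1]#[CX2] is the SMARTS for a nitrile: a nitrogen triple-bonded to a two-connected carbon.
The molecule carries 2 separate instances of a nitrile (-C#N) meeting every constraint; each maps to a distinct set of atoms, giving 2 matches.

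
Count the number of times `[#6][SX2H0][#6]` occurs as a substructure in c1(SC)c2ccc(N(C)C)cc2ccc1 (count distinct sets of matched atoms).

[#6][SX2H0][#6] is the SMARTS for a thioether: an aliphatic sulfur bridging two carbons with no H on the sulfur.
Exactly one fragment in the molecule meets all constraints, giving 1 match.

1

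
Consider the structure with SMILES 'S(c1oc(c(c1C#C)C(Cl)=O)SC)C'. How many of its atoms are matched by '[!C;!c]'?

5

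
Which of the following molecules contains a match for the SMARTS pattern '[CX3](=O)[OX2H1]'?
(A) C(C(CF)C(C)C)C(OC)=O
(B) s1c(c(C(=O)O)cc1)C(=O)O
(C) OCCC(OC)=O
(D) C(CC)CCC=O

B

[CX3](=O)[OX2H1] describes an sp2 carbon double-bonded to O and single-bonded to an -OH oxygen (a carboxylic acid).
(A) has a methyl-ester group (-C(=O)OCH3) but the singly-bonded O has no H (OX2H0, not OX2H1).
(B) contains a carboxylic acid group (-C(=O)OH), which satisfies every atom and bond constraint.
(C) has a methyl-ester group (-C(=O)OCH3) but the singly-bonded O has no H (OX2H0, not OX2H1).
(D) has an aldehyde (-CHO) but there is no singly-bonded oxygen on the carbonyl carbon.
So the answer is (B).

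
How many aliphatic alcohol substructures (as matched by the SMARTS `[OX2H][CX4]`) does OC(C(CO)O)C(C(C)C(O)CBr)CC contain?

4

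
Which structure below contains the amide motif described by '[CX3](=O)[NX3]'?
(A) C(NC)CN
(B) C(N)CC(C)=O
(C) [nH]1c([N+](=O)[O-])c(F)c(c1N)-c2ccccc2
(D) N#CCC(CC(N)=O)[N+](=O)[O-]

D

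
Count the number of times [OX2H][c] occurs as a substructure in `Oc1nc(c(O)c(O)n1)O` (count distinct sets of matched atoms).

4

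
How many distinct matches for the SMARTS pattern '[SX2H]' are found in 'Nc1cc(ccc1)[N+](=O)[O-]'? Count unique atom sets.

[SX2H] is the SMARTS for a thiol: an aliphatic sulfur with two connections, one being H.
No fragment in the molecule satisfies every constraint, giving 0 matches.

0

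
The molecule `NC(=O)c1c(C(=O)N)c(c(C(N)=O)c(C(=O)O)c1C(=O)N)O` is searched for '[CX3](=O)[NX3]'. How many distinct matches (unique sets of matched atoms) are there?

[CX3](=O)[NX3] is the SMARTS for an amide: a carbonyl carbon bonded to a trivalent nitrogen.
The molecule carries 4 separate instances of a primary amide (-C(=O)NH2) meeting every constraint; each maps to a distinct set of atoms, giving 4 matches.

4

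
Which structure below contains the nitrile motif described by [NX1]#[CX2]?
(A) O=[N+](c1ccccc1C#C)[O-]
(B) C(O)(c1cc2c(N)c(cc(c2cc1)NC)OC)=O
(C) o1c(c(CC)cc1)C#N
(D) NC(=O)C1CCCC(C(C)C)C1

C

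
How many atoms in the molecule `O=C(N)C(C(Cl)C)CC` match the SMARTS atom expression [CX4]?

The query [CX4] means: C with X4: aliphatic carbon with exactly 4 total connections (bonds + H).
Check the 9 heavy atoms by environment: 5× C (X4) → match; 1× Cl (X1) → no; 1× C (X3) → no; 1× O (X1) → no; 1× N (X3) → no.
That gives 5 matching atoms.

5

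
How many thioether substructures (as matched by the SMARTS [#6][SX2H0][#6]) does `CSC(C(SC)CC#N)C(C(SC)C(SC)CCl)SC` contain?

5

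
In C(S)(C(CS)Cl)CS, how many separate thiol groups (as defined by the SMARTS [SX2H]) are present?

3

[SX2H] is the SMARTS for a thiol: an aliphatic sulfur with two connections, one being H.
The molecule carries 3 separate instances of a thiol (-SH) meeting every constraint; each maps to a distinct set of atoms, giving 3 matches.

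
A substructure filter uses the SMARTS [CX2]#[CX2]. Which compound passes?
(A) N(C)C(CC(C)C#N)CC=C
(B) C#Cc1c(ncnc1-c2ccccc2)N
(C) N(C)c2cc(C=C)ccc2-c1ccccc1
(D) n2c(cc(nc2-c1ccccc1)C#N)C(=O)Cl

B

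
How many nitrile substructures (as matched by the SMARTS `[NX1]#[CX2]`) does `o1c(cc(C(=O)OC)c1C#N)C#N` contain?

[NX1]#[CX2] is the SMARTS for a nitrile: a nitrogen triple-bonded to a two-connected carbon.
The molecule carries 2 separate instances of a nitrile (-C#N) meeting every constraint; each maps to a distinct set of atoms, giving 2 matches.

2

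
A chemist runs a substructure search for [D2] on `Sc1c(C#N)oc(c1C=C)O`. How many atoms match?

3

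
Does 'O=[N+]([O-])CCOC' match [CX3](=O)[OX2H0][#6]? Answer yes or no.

The pattern [CX3](=O)[OX2H0][#6] describes a carbonyl carbon bonded to an oxygen that is itself bonded to carbon (no H on that O) — an ester.
The closest candidate here is a methoxy ether (-OCH3), but the ether oxygen is not adjacent to a C=O carbon. No other fragment satisfies the full query, so there is no match.

No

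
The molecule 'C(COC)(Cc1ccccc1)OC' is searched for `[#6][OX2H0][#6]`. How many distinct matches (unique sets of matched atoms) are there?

2

[#6][OX2H0][#6] is the SMARTS for an ether: an aliphatic oxygen bridging two carbons with no H on the oxygen.
The molecule carries 2 separate instances of a methoxy ether (-OCH3) meeting every constraint; each maps to a distinct set of atoms, giving 2 matches.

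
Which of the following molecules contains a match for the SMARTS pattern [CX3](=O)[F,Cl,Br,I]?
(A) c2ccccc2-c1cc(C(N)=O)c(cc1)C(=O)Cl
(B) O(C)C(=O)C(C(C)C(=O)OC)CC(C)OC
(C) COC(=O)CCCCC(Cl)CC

A

[CX3](=O)[F,Cl,Br,I] describes a carbonyl carbon bonded to a halogen (an acyl halide).
(A) contains an acyl chloride (-C(=O)Cl), which satisfies every atom and bond constraint.
(B) has a methyl-ester group (-C(=O)OCH3) but the carbonyl is bonded to -O-C, not to a halogen.
(C) has a methyl-ester group (-C(=O)OCH3) but the carbonyl is bonded to -O-C, not to a halogen.
So the answer is (A).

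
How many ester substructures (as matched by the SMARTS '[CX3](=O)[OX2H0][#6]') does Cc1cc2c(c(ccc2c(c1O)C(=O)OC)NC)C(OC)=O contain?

[CX3](=O)[OX2H0][#6] is the SMARTS for an ester: a carbonyl carbon bonded to an oxygen that is itself bonded to carbon (no H on that O).
The molecule carries 2 separate instances of a methyl-ester group (-C(=O)OCH3) meeting every constraint; each maps to a distinct set of atoms, giving 2 matches.

2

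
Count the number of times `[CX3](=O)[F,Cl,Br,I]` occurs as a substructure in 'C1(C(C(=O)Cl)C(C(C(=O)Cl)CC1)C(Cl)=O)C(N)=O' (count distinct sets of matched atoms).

[CX3](=O)[F,Cl,Br,I] is the SMARTS for an acyl halide: a carbonyl carbon bonded to a halogen.
The molecule carries 3 separate instances of an acyl chloride (-C(=O)Cl) meeting every constraint; each maps to a distinct set of atoms, giving 3 matches.

3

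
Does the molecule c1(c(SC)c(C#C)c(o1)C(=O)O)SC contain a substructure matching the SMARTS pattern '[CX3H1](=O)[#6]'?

No

The pattern [CX3H1](=O)[#6] describes an sp2 carbon with one H, double-bonded to O and single-bonded to carbon — an aldehyde.
The closest candidate here is a carboxylic acid group (-C(=O)OH), but the carbonyl carbon has H0 and is bonded to O, not H1. No other fragment satisfies the full query, so there is no match.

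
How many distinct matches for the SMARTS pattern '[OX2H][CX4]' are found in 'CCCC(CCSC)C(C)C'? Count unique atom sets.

0

[OX2H][CX4] is the SMARTS for an aliphatic alcohol: a hydroxyl oxygen bound to an sp3 (X4) carbon.
No fragment in the molecule satisfies every constraint, giving 0 matches.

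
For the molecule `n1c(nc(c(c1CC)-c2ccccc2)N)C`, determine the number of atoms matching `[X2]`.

Check the 16 heavy atoms by environment: 2× n (aromatic, X2) → match; 10× c (aromatic, X3) → no; 3× C (X4) → no; 1× N (X3) → no.
That gives 2 matching atoms.

2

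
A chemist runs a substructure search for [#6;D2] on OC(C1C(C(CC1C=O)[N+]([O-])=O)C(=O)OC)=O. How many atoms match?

2

The query [#6;D2] means: any carbon bonded to exactly two heavy atoms.
Check the 17 heavy atoms by environment: 6× C (D3) → no; 2× C (D2) → match; 5× O (D1) → no; 1× O (D2) → no; 1× C (D1) → no; 1× N (charge +1, D3) → no; 1× O (charge -1, D1) → no.
That gives 2 matching atoms.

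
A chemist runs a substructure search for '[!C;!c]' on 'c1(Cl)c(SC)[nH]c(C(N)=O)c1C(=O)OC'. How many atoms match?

7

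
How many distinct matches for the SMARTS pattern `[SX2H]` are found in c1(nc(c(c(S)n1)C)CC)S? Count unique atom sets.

[SX2H] is the SMARTS for a thiol: an aliphatic sulfur with two connections, one being H.
The molecule carries 2 separate instances of a thiol (-SH) meeting every constraint; each maps to a distinct set of atoms, giving 2 matches.

2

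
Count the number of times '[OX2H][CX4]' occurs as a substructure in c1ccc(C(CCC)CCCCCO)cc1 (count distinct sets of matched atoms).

[OX2H][CX4] is the SMARTS for an aliphatic alcohol: a hydroxyl oxygen bound to an sp3 (X4) carbon.
Exactly one fragment in the molecule meets all constraints, giving 1 match.

1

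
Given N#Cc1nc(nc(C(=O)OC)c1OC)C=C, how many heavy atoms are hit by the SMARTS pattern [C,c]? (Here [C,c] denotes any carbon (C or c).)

The query [C,c] means: comma = OR; matches aliphatic or aromatic carbon — same as #6.
Check the 16 heavy atoms by environment: 2× n (aromatic) → no; 4× c (aromatic) → match; 3× O → no; 6× C → match; 1× N → no.
Summing the matching environments: 4 + 6 = 10 matching atoms.

10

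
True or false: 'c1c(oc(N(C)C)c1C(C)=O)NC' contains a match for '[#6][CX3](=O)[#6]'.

True

The pattern [#6][CX3](=O)[#6] describes a carbonyl carbon (no H) flanked by two carbons — a ketone.
The molecule carries an acetyl/ketone group (-C(=O)CH3), whose atoms satisfy every constraint of the query, so the pattern matches.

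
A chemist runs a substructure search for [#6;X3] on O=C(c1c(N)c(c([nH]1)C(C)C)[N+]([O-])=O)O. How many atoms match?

The query [#6;X3] means: any carbon (aromatic or not) with three total connections.
Check the 15 heavy atoms by environment: 1× n (aromatic, X3) → no; 4× c (aromatic, X3) → match; 1× C (X3) → match; 2× O (X1) → no; 1× O (X2) → no; 3× C (X4) → no; 1× N (charge +1, X3) → no; 1× O (charge -1, X1) → no; 1× N (X3) → no.
Summing the matching environments: 4 + 1 = 5 matching atoms.

5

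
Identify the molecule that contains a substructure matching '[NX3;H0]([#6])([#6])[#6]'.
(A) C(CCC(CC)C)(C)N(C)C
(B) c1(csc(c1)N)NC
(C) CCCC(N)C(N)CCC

A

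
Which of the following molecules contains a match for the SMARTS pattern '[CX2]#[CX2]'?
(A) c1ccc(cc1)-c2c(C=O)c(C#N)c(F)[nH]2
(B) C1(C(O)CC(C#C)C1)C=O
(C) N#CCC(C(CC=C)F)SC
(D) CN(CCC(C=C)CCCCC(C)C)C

B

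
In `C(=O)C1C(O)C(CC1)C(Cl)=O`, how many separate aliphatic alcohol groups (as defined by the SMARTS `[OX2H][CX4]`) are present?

1

[OX2H][CX4] is the SMARTS for an aliphatic alcohol: a hydroxyl oxygen bound to an sp3 (X4) carbon.
Exactly one fragment in the molecule meets all constraints, giving 1 match.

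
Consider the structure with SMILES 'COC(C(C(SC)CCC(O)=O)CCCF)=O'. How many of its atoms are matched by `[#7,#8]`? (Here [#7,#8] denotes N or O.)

4

The query [#7,#8] means: nitrogen or oxygen (comma = OR).
Check the 17 heavy atoms by environment: 11× C → no; 4× O → match; 1× S → no; 1× F → no.
That gives 4 matching atoms.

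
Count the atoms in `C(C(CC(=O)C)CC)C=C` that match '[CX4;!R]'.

The query [CX4;!R] means: aliphatic carbon with four total connections, not in a ring.
Check the 10 heavy atoms by environment: 6× C (X4, acyclic) → match; 3× C (X3, acyclic) → no; 1× O (X1, acyclic) → no.
That gives 6 matching atoms.

6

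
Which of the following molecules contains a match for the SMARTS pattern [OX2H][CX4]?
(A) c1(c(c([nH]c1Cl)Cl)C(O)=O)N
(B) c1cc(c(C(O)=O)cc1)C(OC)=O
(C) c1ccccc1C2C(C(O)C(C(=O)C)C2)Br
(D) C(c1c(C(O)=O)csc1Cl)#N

C

[OX2H][CX4] describes a hydroxyl oxygen bound to an sp3 (X4) carbon (an aliphatic alcohol).
(A) has a carboxylic acid group (-C(=O)OH) but the -OH is on a CX3 carbonyl carbon, not a CX4 carbon.
(B) has a carboxylic acid group (-C(=O)OH) but the -OH is on a CX3 carbonyl carbon, not a CX4 carbon.
(C) contains a hydroxyl group (-OH), which satisfies every atom and bond constraint.
(D) has a carboxylic acid group (-C(=O)OH) but the -OH is on a CX3 carbonyl carbon, not a CX4 carbon.
So the answer is (C).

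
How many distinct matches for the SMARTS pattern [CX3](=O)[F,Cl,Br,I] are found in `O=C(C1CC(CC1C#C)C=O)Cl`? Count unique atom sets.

[CX3](=O)[F,Cl,Br,I] is the SMARTS for an acyl halide: a carbonyl carbon bonded to a halogen.
Exactly one fragment in the molecule meets all constraints, giving 1 match.

1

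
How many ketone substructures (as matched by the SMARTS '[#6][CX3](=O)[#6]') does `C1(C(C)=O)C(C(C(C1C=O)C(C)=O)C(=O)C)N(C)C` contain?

3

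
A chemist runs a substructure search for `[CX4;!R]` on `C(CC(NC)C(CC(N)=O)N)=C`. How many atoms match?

The query [CX4;!R] means: aliphatic carbon with four total connections, not in a ring.
Check the 12 heavy atoms by environment: 5× C (X4, acyclic) → match; 3× C (X3, acyclic) → no; 1× O (X1, acyclic) → no; 3× N (X3, acyclic) → no.
That gives 5 matching atoms.

5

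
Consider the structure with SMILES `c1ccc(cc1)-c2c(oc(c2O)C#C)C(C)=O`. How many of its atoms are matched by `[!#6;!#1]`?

3

Check the 17 heavy atoms by environment: 1× o (aromatic) → match; 10× c (aromatic) → no; 4× C → no; 2× O → match.
Summing the matching environments: 1 + 2 = 3 matching atoms.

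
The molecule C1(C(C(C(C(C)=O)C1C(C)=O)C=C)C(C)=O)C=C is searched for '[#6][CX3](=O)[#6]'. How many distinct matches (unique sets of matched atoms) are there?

[#6][CX3](=O)[#6] is the SMARTS for a ketone: a carbonyl carbon (no H) flanked by two carbons.
The molecule carries 3 separate instances of an acetyl/ketone group (-C(=O)CH3) meeting every constraint; each maps to a distinct set of atoms, giving 3 matches.

3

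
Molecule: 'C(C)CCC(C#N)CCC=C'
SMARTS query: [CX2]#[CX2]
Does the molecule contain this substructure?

No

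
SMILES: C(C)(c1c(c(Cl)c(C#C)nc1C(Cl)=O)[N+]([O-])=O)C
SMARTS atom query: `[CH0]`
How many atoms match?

2

The query [CH0] means: aliphatic carbon with no attached hydrogen.
Check the 18 heavy atoms by environment: 1× n (aromatic, H0) → no; 5× c (aromatic, H0) → no; 2× C (H0) → match; 2× C (H1) → no; 2× Cl (H0) → no; 2× C (H3) → no; 1× N (charge +1, H0) → no; 1× O (charge -1, H0) → no; 2× O (H0) → no.
That gives 2 matching atoms.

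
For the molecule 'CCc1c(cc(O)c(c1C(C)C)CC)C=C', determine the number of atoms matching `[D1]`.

6

The query [D1] means: atom with exactly one heavy-atom neighbour (degree 1).
Check the 16 heavy atoms by environment: 5× c (aromatic, D3) → no; 1× c (aromatic, D2) → no; 3× C (D2) → no; 5× C (D1) → match; 1× O (D1) → match; 1× C (D3) → no.
Summing the matching environments: 5 + 1 = 6 matching atoms.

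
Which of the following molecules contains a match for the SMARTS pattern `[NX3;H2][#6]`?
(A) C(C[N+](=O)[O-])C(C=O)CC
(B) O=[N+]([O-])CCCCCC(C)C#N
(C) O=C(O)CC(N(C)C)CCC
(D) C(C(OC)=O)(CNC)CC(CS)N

D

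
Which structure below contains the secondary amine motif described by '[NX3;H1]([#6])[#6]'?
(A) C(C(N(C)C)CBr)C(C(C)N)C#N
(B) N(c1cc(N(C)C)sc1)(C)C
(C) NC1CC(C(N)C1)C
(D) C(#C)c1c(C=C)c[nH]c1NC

[NX3;H1]([#6])[#6] describes a trivalent nitrogen with one H, bonded to two carbons (a secondary amine).
(A) has a primary amino group (-NH2) but the nitrogen has H2 and only one carbon neighbour.
(B) has a dimethylamino group (-N(CH3)2) but the nitrogen has H0, not H1.
(C) has a primary amino group (-NH2) but the nitrogen has H2 and only one carbon neighbour.
(D) contains an N-methylamino group (-NHCH3), which satisfies every atom and bond constraint.
So the answer is (D).

D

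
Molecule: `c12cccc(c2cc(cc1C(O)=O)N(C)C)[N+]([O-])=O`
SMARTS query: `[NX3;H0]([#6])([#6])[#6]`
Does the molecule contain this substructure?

The pattern [NX3;H0]([#6])([#6])[#6] describes a trivalent nitrogen with no H, bonded to three carbons — a tertiary amine.
The molecule carries a dimethylamino group (-N(CH3)2), whose atoms satisfy every constraint of the query, so the pattern matches.

Yes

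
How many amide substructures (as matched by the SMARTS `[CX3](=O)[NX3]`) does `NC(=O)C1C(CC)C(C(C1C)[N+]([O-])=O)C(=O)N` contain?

[CX3](=O)[NX3] is the SMARTS for an amide: a carbonyl carbon bonded to a trivalent nitrogen.
The molecule carries 2 separate instances of a primary amide (-C(=O)NH2) meeting every constraint; each maps to a distinct set of atoms, giving 2 matches.

2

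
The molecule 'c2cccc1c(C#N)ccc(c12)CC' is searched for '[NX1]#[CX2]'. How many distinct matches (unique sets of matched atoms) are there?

1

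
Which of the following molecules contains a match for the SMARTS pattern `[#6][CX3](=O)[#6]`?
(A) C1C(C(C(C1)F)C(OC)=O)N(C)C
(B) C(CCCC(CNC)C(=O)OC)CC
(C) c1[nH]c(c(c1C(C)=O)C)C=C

[#6][CX3](=O)[#6] describes a carbonyl carbon (no H) flanked by two carbons (a ketone).
(A) has a methyl-ester group (-C(=O)OCH3) but one neighbour of the carbonyl carbon is O, not C.
(B) has a methyl-ester group (-C(=O)OCH3) but one neighbour of the carbonyl carbon is O, not C.
(C) contains an acetyl/ketone group (-C(=O)CH3), which satisfies every atom and bond constraint.
So the answer is (C).

C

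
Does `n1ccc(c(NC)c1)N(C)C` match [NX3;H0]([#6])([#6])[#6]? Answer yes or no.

Yes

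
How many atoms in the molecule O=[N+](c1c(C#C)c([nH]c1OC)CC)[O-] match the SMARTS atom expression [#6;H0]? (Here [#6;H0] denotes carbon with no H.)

5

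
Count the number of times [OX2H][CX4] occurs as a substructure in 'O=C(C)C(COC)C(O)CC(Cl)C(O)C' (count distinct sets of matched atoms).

2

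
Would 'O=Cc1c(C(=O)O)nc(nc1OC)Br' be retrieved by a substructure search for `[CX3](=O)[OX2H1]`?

Yes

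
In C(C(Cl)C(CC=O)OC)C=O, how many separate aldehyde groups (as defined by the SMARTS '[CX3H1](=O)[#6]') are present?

[CX3H1](=O)[#6] is the SMARTS for an aldehyde: an sp2 carbon with one H, double-bonded to O and single-bonded to carbon.
The molecule carries 2 separate instances of an aldehyde (-CHO) meeting every constraint; each maps to a distinct set of atoms, giving 2 matches.

2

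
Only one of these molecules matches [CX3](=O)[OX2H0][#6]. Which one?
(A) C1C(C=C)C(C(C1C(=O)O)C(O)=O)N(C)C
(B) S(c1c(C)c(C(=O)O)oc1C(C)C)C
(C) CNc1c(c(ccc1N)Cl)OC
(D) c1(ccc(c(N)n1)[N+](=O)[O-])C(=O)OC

D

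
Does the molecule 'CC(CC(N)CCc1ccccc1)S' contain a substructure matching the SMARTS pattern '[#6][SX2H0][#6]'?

The pattern [#6][SX2H0][#6] describes an aliphatic sulfur bridging two carbons with no H on the sulfur — a thioether.
The closest candidate here is a thiol (-SH), but the sulfur has H1, not H0 bridging two carbons. No other fragment satisfies the full query, so there is no match.

No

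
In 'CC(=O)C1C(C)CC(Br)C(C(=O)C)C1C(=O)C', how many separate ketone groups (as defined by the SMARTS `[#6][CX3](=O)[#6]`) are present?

3

[#6][CX3](=O)[#6] is the SMARTS for a ketone: a carbonyl carbon (no H) flanked by two carbons.
The molecule carries 3 separate instances of an acetyl/ketone group (-C(=O)CH3) meeting every constraint; each maps to a distinct set of atoms, giving 3 matches.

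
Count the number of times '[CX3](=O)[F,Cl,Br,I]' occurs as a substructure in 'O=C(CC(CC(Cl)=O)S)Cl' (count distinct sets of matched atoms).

[CX3](=O)[F,Cl,Br,I] is the SMARTS for an acyl halide: a carbonyl carbon bonded to a halogen.
The molecule carries 2 separate instances of an acyl chloride (-C(=O)Cl) meeting every constraint; each maps to a distinct set of atoms, giving 2 matches.

2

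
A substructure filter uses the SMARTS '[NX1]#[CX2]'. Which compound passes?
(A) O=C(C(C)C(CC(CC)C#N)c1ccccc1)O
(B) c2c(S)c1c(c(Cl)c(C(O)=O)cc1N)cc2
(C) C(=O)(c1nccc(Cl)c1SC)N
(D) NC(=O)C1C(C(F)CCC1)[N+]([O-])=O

A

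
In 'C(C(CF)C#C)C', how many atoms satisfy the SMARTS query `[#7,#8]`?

0

The query [#7,#8] means: nitrogen or oxygen (comma = OR).
Check the 7 heavy atoms by environment: 6× C → no; 1× F → no.
No environment satisfies the query, so 0 matching atoms.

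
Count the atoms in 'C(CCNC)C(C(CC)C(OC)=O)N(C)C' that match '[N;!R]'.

2

The query [N;!R] means: aliphatic nitrogen not in a ring.
Check the 16 heavy atoms by environment: 12× C (acyclic) → no; 2× N (acyclic) → match; 2× O (acyclic) → no.
That gives 2 matching atoms.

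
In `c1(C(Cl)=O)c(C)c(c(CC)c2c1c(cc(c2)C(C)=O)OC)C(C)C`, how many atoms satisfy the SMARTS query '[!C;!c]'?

4

The query [!C;!c] means: neither aliphatic nor aromatic carbon — same as [!#6].
Check the 24 heavy atoms by environment: 10× c (aromatic) → no; 10× C → no; 3× O → match; 1× Cl → match.
Summing the matching environments: 3 + 1 = 4 matching atoms.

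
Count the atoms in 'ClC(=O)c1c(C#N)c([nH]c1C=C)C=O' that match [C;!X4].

The query [C;!X4] means: aliphatic carbon that does not have four total connections.
Check the 14 heavy atoms by environment: 1× n (aromatic, X3) → no; 4× c (aromatic, X3) → no; 4× C (X3) → match; 2× O (X1) → no; 1× Cl (X1) → no; 1× C (X2) → match; 1× N (X1) → no.
Summing the matching environments: 4 + 1 = 5 matching atoms.

5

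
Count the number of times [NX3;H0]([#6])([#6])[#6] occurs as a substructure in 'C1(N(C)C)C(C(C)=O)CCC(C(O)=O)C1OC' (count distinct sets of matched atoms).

1

[NX3;H0]([#6])([#6])[#6] is the SMARTS for a tertiary amine: a trivalent nitrogen with no H, bonded to three carbons.
Exactly one fragment in the molecule meets all constraints, giving 1 match.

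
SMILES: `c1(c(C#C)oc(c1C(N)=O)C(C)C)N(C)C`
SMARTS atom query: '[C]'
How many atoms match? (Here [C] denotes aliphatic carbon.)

8

Check the 16 heavy atoms by environment: 1× o (aromatic) → no; 4× c (aromatic) → no; 8× C → match; 2× N → no; 1× O → no.
That gives 8 matching atoms.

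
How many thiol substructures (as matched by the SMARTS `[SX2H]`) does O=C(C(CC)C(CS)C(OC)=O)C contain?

[SX2H] is the SMARTS for a thiol: an aliphatic sulfur with two connections, one being H.
Exactly one fragment in the molecule meets all constraints, giving 1 match.

1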